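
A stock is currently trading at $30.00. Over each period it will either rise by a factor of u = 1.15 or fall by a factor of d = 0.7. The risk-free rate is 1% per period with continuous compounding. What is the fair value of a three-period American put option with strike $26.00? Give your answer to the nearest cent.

Risk-neutral probability p = (e^0.01 − 0.7)/(1.15 − 0.7) = 0.3101/0.4500 = 0.6890
Terminal stock prices: S_uuu = 45.63, S_uud = 27.77, S_udd = 16.9, S_ddd = 10.29
Terminal payoffs (K − S): max(-19.63, 0) = 0, max(-1.772, 0) = 0, max(9.095, 0) = 9.095, max(15.71, 0) = 15.71
Node uu (S = 39.67): continuation = e^(−0.01)·[0.6890·0.0000 + 0.3110·0.0000] = 0.0000; exercise value = 0.0000 ≤ continuation, so V_uu = 0.0000
Node ud (S = 24.15): continuation = e^(−0.01)·[0.6890·0.0000 + 0.3110·9.0950] = 2.8004; exercise value = 1.8500 ≤ continuation, so V_ud = 2.8004
Node dd (S = 14.7): continuation = e^(−0.01)·[0.6890·9.0950 + 0.3110·15.7100] = 11.0413; exercise value = 11.3000 > continuation, so V_dd = 11.3000 (exercise)
Node u (S = 34.5): continuation = e^(−0.01)·[0.6890·0.0000 + 0.3110·2.8004] = 0.8623; exercise value = 0.0000 ≤ continuation, so V_u = 0.8623
Node d (S = 21): continuation = e^(−0.01)·[0.6890·2.8004 + 0.3110·11.3000] = 5.3896; exercise value = 5.0000 ≤ continuation, so V_d = 5.3896
Node 0 (S = 30): continuation = e^(−0.01)·[0.6890·0.8623 + 0.3110·5.3896] = 2.2477; exercise value = 0.0000 ≤ continuation, so V_0 = 2.2477

$2.25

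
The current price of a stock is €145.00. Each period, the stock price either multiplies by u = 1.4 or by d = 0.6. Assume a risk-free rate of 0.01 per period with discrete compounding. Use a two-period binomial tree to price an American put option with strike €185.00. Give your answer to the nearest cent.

€62.78

Risk-neutral probability p = (1 + 0.01 − 0.6)/(1.4 − 0.6) = 0.4100/0.8000 = 0.5125
Terminal stock prices: S_uu = 284.2, S_ud = 121.8, S_dd = 52.2
Terminal payoffs (K − S): max(-99.2, 0) = 0, max(63.2, 0) = 63.2, max(132.8, 0) = 132.8
Node u (S = 203): continuation = 1/1.01·[0.5125·0.0000 + 0.4875·63.2000] = 30.5050; exercise value = 0.0000 ≤ continuation, so V_u = 30.5050
Node d (S = 87): continuation = 1/1.01·[0.5125·63.2000 + 0.4875·132.8000] = 96.1683; exercise value = 98.0000 > continuation, so V_d = 98.0000 (exercise)
Node 0 (S = 145): continuation = 1/1.01·[0.5125·30.5050 + 0.4875·98.0000] = 62.7810; exercise value = 40.0000 ≤ continuation, so V_0 = 62.7810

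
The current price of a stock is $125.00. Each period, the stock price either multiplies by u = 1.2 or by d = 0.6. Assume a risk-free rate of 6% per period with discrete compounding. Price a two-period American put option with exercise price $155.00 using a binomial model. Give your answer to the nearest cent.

Risk-neutral probability p = (1 + 0.06 − 0.6)/(1.2 − 0.6) = 0.4600/0.6000 = 0.7667
Terminal stock prices: S_uu = 180, S_ud = 90, S_dd = 45
Terminal payoffs (K − S): max(-25, 0) = 0, max(65, 0) = 65, max(110, 0) = 110
Node u (S = 150): continuation = 1/1.06·[0.7667·0.0000 + 0.2333·65.0000] = 14.3082; exercise value = 5.0000 ≤ continuation, so V_u = 14.3082
Node d (S = 75): continuation = 1/1.06·[0.7667·65.0000 + 0.2333·110.0000] = 71.2264; exercise value = 80.0000 > continuation, so V_d = 80.0000 (exercise)
Node 0 (S = 125): continuation = 1/1.06·[0.7667·14.3082 + 0.2333·80.0000] = 27.9587; exercise value = 30.0000 > continuation, so V_0 = 30.0000 (exercise)

$30.00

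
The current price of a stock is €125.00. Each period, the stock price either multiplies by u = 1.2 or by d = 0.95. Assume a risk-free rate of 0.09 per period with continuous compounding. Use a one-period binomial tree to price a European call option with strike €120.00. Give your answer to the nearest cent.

€15.81

Risk-neutral probability p = (e^0.09 − 0.95)/(1.2 − 0.95) = 0.1442/0.2500 = 0.5767
Terminal stock prices: S_u = 150, S_d = 118.8
Terminal payoffs (S − K): max(30, 0) = 30, max(-1.25, 0) = 0
Node 0 (S = 125): V_0 = e^(−0.09)·[0.5767·30.0000 + 0.4233·0.0000] = 15.8118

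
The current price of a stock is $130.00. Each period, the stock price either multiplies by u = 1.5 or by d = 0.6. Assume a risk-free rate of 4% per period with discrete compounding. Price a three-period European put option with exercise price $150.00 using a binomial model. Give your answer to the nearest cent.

Risk-neutral probability p = (1 + 0.04 − 0.6)/(1.5 − 0.6) = 0.4400/0.9000 = 0.4889
Terminal stock prices: S_uuu = 438.8, S_uud = 175.5, S_udd = 70.2, S_ddd = 28.08
Terminal payoffs (K − S): max(-288.8, 0) = 0, max(-25.5, 0) = 0, max(79.8, 0) = 79.8, max(121.9, 0) = 121.9
Node uu (S = 292.5): V_uu = 1/1.04·[0.4889·0.0000 + 0.5111·0.0000] = 0.0000
Node ud (S = 117): V_ud = 1/1.04·[0.4889·0.0000 + 0.5111·79.8000] = 39.2179
Node dd (S = 46.8): V_dd = 1/1.04·[0.4889·79.8000 + 0.5111·121.9200] = 97.4308
Node u (S = 195): V_u = 1/1.04·[0.4889·0.0000 + 0.5111·39.2179] = 19.2738
Node d (S = 78): V_d = 1/1.04·[0.4889·39.2179 + 0.5111·97.4308] = 66.3184
Node 0 (S = 130): V_0 = 1/1.04·[0.4889·19.2738 + 0.5111·66.3184] = 41.6527

$41.65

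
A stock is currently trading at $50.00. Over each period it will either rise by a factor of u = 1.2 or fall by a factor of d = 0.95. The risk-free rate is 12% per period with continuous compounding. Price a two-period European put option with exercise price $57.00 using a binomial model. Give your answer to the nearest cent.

$0.79

Risk-neutral probability p = (e^0.12 − 0.95)/(1.2 − 0.95) = 0.1775/0.2500 = 0.7100
Terminal stock prices: S_uu = 72, S_ud = 57, S_dd = 45.12
Terminal payoffs (K − S): max(-15, 0) = 0, max(0, 0) = 0, max(11.88, 0) = 11.88
Node u (S = 60): V_u = e^(−0.12)·[0.7100·0.0000 + 0.2900·0.0000] = 0.0000
Node d (S = 47.5): V_d = e^(−0.12)·[0.7100·0.0000 + 0.2900·11.8750] = 3.0545
Node 0 (S = 50): V_0 = e^(−0.12)·[0.7100·0.0000 + 0.2900·3.0545] = 0.7857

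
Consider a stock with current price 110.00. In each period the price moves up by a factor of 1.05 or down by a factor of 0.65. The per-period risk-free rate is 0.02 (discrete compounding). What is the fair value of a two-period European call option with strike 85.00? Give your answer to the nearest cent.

Risk-neutral probability p = (1 + 0.02 − 0.65)/(1.05 − 0.65) = 0.3700/0.4000 = 0.9250
Terminal stock prices: S_uu = 121.3, S_ud = 75.08, S_dd = 46.48
Terminal payoffs (S − K): max(36.28, 0) = 36.28, max(-9.925, 0) = 0, max(-38.52, 0) = 0
Node u (S = 115.5): V_u = 1/1.02·[0.9250·36.2750 + 0.0750·0.0000] = 32.8964
Node d (S = 71.5): V_d = 1/1.02·[0.9250·0.0000 + 0.0750·0.0000] = 0.0000
Node 0 (S = 110): V_0 = 1/1.02·[0.9250·32.8964 + 0.0750·0.0000] = 29.8326

29.83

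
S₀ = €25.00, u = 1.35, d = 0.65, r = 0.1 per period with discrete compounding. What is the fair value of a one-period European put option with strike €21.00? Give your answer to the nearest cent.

€1.54

Risk-neutral probability p = (1 + 0.1 − 0.65)/(1.35 − 0.65) = 0.4500/0.7000 = 0.6429
Terminal stock prices: S_u = 33.75, S_d = 16.25
Terminal payoffs (K − S): max(-12.75, 0) = 0, max(4.75, 0) = 4.75
Node 0 (S = 25): V_0 = 1/1.1·[0.6429·0.0000 + 0.3571·4.7500] = 1.5422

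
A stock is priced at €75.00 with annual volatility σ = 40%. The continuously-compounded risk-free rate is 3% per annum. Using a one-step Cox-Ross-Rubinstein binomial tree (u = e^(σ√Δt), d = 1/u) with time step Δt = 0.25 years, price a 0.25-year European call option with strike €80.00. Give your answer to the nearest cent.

€5.40

CRR parameters: u = e^(σ√Δt) = e^(0.4·√0.25) = 1.2214, d = 1/u = 0.8187
Per-period rate: rΔt = 0.03·0.25 = 0.0075, so R = e^0.0075 = 1.0075
Risk-neutral probability p = (e^0.0075 − 0.8187)/(1.2214 − 0.8187) = 0.1888/0.4027 = 0.4689
Terminal stock prices: S_u = 91.61, S_d = 61.4
Terminal payoffs (S − K): max(11.61, 0) = 11.61, max(-18.6, 0) = 0
Node 0 (S = 75): V_0 = e^(−0.0075)·[0.4689·11.6052 + 0.5311·0.0000] = 5.4006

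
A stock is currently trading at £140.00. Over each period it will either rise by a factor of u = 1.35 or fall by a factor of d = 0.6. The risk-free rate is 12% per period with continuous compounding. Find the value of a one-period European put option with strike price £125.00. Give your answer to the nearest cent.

£10.79

Risk-neutral probability p = (e^0.12 − 0.6)/(1.35 − 0.6) = 0.5275/0.7500 = 0.7033
Terminal stock prices: S_u = 189, S_d = 84
Terminal payoffs (K − S): max(-64, 0) = 0, max(41, 0) = 41
Node 0 (S = 140): V_0 = e^(−0.12)·[0.7033·0.0000 + 0.2967·41.0000] = 10.7881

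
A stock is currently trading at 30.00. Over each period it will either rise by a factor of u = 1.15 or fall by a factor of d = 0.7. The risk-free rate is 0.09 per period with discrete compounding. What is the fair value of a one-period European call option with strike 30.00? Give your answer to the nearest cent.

3.58

Risk-neutral probability p = (1 + 0.09 − 0.7)/(1.15 − 0.7) = 0.3900/0.4500 = 0.8667
Terminal stock prices: S_u = 34.5, S_d = 21
Terminal payoffs (S − K): max(4.5, 0) = 4.5, max(-9, 0) = 0
Node 0 (S = 30): V_0 = 1/1.09·[0.8667·4.5000 + 0.1333·0.0000] = 3.5780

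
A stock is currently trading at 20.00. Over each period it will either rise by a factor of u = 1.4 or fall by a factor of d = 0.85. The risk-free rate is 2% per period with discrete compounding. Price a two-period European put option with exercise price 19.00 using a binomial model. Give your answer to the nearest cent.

2.09

Risk-neutral probability p = (1 + 0.02 − 0.85)/(1.4 − 0.85) = 0.1700/0.5500 = 0.3091
Terminal stock prices: S_uu = 39.2, S_ud = 23.8, S_dd = 14.45
Terminal payoffs (K − S): max(-20.2, 0) = 0, max(-4.8, 0) = 0, max(4.55, 0) = 4.55
Node u (S = 28): V_u = 1/1.02·[0.3091·0.0000 + 0.6909·0.0000] = 0.0000
Node d (S = 17): V_d = 1/1.02·[0.3091·0.0000 + 0.6909·4.5500] = 3.0820
Node 0 (S = 20): V_0 = 1/1.02·[0.3091·0.0000 + 0.6909·3.0820] = 2.0876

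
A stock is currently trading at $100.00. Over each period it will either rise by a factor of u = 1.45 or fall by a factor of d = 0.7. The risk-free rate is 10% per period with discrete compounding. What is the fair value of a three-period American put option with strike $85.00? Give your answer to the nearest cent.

Risk-neutral probability p = (1 + 0.1 − 0.7)/(1.45 − 0.7) = 0.4000/0.7500 = 0.5333
Terminal stock prices: S_uuu = 304.9, S_uud = 147.2, S_udd = 71.05, S_ddd = 34.3
Terminal payoffs (K − S): max(-219.9, 0) = 0, max(-62.17, 0) = 0, max(13.95, 0) = 13.95, max(50.7, 0) = 50.7
Node uu (S = 210.2): continuation = 1/1.1·[0.5333·0.0000 + 0.4667·0.0000] = 0.0000; exercise value = 0.0000 ≤ continuation, so V_uu = 0.0000
Node ud (S = 101.5): continuation = 1/1.1·[0.5333·0.0000 + 0.4667·13.9500] = 5.9182; exercise value = 0.0000 ≤ continuation, so V_ud = 5.9182
Node dd (S = 49): continuation = 1/1.1·[0.5333·13.9500 + 0.4667·50.7000] = 28.2727; exercise value = 36.0000 > continuation, so V_dd = 36.0000 (exercise)
Node u (S = 145): continuation = 1/1.1·[0.5333·0.0000 + 0.4667·5.9182] = 2.5107; exercise value = 0.0000 ≤ continuation, so V_u = 2.5107
Node d (S = 70): continuation = 1/1.1·[0.5333·5.9182 + 0.4667·36.0000] = 18.1421; exercise value = 15.0000 ≤ continuation, so V_d = 18.1421
Node 0 (S = 100): continuation = 1/1.1·[0.5333·2.5107 + 0.4667·18.1421] = 8.9140; exercise value = 0.0000 ≤ continuation, so V_0 = 8.9140

$8.91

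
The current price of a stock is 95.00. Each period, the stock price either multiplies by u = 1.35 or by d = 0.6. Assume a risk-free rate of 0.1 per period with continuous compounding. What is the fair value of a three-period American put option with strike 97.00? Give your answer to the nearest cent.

Risk-neutral probability p = (e^0.1 − 0.6)/(1.35 − 0.6) = 0.5052/0.7500 = 0.6736
Terminal stock prices: S_uuu = 233.7, S_uud = 103.9, S_udd = 46.17, S_ddd = 20.52
Terminal payoffs (K − S): max(-136.7, 0) = 0, max(-6.883, 0) = 0, max(50.83, 0) = 50.83, max(76.48, 0) = 76.48
Node uu (S = 173.1): continuation = e^(−0.1)·[0.6736·0.0000 + 0.3264·0.0000] = 0.0000; exercise value = 0.0000 ≤ continuation, so V_uu = 0.0000
Node ud (S = 76.95): continuation = e^(−0.1)·[0.6736·0.0000 + 0.3264·50.8300] = 15.0139; exercise value = 20.0500 > continuation, so V_ud = 20.0500 (exercise)
Node dd (S = 34.2): continuation = e^(−0.1)·[0.6736·50.8300 + 0.3264·76.4800] = 53.5692; exercise value = 62.8000 > continuation, so V_dd = 62.8000 (exercise)
Node u (S = 128.2): continuation = e^(−0.1)·[0.6736·0.0000 + 0.3264·20.0500] = 5.9222; exercise value = 0.0000 ≤ continuation, so V_u = 5.9222
Node d (S = 57): continuation = e^(−0.1)·[0.6736·20.0500 + 0.3264·62.8000] = 30.7692; exercise value = 40.0000 > continuation, so V_d = 40.0000 (exercise)
Node 0 (S = 95): continuation = e^(−0.1)·[0.6736·5.9222 + 0.3264·40.0000] = 15.4244; exercise value = 2.0000 ≤ continuation, so V_0 = 15.4244

15.42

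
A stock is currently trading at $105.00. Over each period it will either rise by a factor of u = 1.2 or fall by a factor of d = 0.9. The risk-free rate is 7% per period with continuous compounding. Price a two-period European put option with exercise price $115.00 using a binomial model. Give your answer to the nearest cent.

$5.38

Risk-neutral probability p = (e^0.07 − 0.9)/(1.2 − 0.9) = 0.1725/0.3000 = 0.5750
Terminal stock prices: S_uu = 151.2, S_ud = 113.4, S_dd = 85.05
Terminal payoffs (K − S): max(-36.2, 0) = 0, max(1.6, 0) = 1.6, max(29.95, 0) = 29.95
Node u (S = 126): V_u = e^(−0.07)·[0.5750·0.0000 + 0.4250·1.6000] = 0.6340
Node d (S = 94.5): V_d = e^(−0.07)·[0.5750·1.6000 + 0.4250·29.9500] = 12.7253
Node 0 (S = 105): V_0 = e^(−0.07)·[0.5750·0.6340 + 0.4250·12.7253] = 5.3822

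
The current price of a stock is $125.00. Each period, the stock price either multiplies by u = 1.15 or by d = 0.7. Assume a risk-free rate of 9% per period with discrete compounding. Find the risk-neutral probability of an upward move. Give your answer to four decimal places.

Risk-neutral probability p = (1 + 0.09 − 0.7)/(1.15 − 0.7) = 0.3900/0.4500 = 0.8667

p = 0.8667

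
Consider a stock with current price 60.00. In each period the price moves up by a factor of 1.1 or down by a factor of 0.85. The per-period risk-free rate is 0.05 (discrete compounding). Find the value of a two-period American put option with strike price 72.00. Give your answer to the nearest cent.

12.00

Risk-neutral probability p = (1 + 0.05 − 0.85)/(1.1 − 0.85) = 0.2000/0.2500 = 0.8000
Terminal stock prices: S_uu = 72.6, S_ud = 56.1, S_dd = 43.35
Terminal payoffs (K − S): max(-0.6, 0) = 0, max(15.9, 0) = 15.9, max(28.65, 0) = 28.65
Node u (S = 66): continuation = 1/1.05·[0.8000·0.0000 + 0.2000·15.9000] = 3.0286; exercise value = 6.0000 > continuation, so V_u = 6.0000 (exercise)
Node d (S = 51): continuation = 1/1.05·[0.8000·15.9000 + 0.2000·28.6500] = 17.5714; exercise value = 21.0000 > continuation, so V_d = 21.0000 (exercise)
Node 0 (S = 60): continuation = 1/1.05·[0.8000·6.0000 + 0.2000·21.0000] = 8.5714; exercise value = 12.0000 > continuation, so V_0 = 12.0000 (exercise)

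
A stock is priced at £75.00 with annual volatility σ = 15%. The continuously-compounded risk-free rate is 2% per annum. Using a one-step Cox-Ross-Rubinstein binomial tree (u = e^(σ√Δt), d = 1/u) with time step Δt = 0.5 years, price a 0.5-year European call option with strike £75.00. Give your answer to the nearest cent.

CRR parameters: u = e^(σ√Δt) = e^(0.15·√0.5) = 1.1119, d = 1/u = 0.8994
Per-period rate: rΔt = 0.02·0.5 = 0.01, so R = e^0.01 = 1.0101
Risk-neutral probability p = (e^0.01 − 0.8994)/(1.1119 − 0.8994) = 0.1107/0.2125 = 0.5208
Terminal stock prices: S_u = 83.39, S_d = 67.45
Terminal payoffs (S − K): max(8.392, 0) = 8.392, max(-7.548, 0) = 0
Node 0 (S = 75): V_0 = e^(−0.01)·[0.5208·8.3921 + 0.4792·0.0000] = 4.3271

£4.33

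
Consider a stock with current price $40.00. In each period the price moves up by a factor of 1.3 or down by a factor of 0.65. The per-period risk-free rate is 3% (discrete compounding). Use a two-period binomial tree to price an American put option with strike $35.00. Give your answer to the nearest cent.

Risk-neutral probability p = (1 + 0.03 − 0.65)/(1.3 − 0.65) = 0.3800/0.6500 = 0.5846
Terminal stock prices: S_uu = 67.6, S_ud = 33.8, S_dd = 16.9
Terminal payoffs (K − S): max(-32.6, 0) = 0, max(1.2, 0) = 1.2, max(18.1, 0) = 18.1
Node u (S = 52): continuation = 1/1.03·[0.5846·0.0000 + 0.4154·1.2000] = 0.4839; exercise value = 0.0000 ≤ continuation, so V_u = 0.4839
Node d (S = 26): continuation = 1/1.03·[0.5846·1.2000 + 0.4154·18.1000] = 7.9806; exercise value = 9.0000 > continuation, so V_d = 9.0000 (exercise)
Node 0 (S = 40): continuation = 1/1.03·[0.5846·0.4839 + 0.4154·9.0000] = 3.9043; exercise value = 0.0000 ≤ continuation, so V_0 = 3.9043

$3.90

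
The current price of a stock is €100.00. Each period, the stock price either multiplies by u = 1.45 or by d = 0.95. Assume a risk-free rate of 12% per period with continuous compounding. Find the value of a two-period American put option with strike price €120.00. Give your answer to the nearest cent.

€20.00

Risk-neutral probability p = (e^0.12 − 0.95)/(1.45 − 0.95) = 0.1775/0.5000 = 0.3550
Terminal stock prices: S_uu = 210.2, S_ud = 137.8, S_dd = 90.25
Terminal payoffs (K − S): max(-90.25, 0) = 0, max(-17.75, 0) = 0, max(29.75, 0) = 29.75
Node u (S = 145): continuation = e^(−0.12)·[0.3550·0.0000 + 0.6450·0.0000] = 0.0000; exercise value = 0.0000 ≤ continuation, so V_u = 0.0000
Node d (S = 95): continuation = e^(−0.12)·[0.3550·0.0000 + 0.6450·29.7500] = 17.0191; exercise value = 25.0000 > continuation, so V_d = 25.0000 (exercise)
Node 0 (S = 100): continuation = e^(−0.12)·[0.3550·0.0000 + 0.6450·25.0000] = 14.3017; exercise value = 20.0000 > continuation, so V_0 = 20.0000 (exercise)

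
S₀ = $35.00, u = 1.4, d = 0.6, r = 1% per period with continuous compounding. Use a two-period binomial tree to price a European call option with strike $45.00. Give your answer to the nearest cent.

$6.08

Risk-neutral probability p = (e^0.01 − 0.6)/(1.4 − 0.6) = 0.4101/0.8000 = 0.5126
Terminal stock prices: S_uu = 68.6, S_ud = 29.4, S_dd = 12.6
Terminal payoffs (S − K): max(23.6, 0) = 23.6, max(-15.6, 0) = 0, max(-32.4, 0) = 0
Node u (S = 49): V_u = e^(−0.01)·[0.5126·23.6000 + 0.4874·0.0000] = 11.9761
Node d (S = 21): V_d = e^(−0.01)·[0.5126·0.0000 + 0.4874·0.0000] = 0.0000
Node 0 (S = 35): V_0 = e^(−0.01)·[0.5126·11.9761 + 0.4874·0.0000] = 6.0774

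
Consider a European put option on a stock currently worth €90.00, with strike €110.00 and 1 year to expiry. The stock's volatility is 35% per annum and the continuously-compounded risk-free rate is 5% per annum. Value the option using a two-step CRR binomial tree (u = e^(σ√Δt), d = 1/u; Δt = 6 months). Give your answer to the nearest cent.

CRR parameters: u = e^(σ√Δt) = e^(0.35·√0.5) = 1.2808, d = 1/u = 0.7808
Per-period rate: rΔt = 0.05·0.5 = 0.025, so R = e^0.025 = 1.0253
Risk-neutral probability p = (e^0.025 − 0.7808)/(1.2808 − 0.7808) = 0.2446/0.5000 = 0.4891
Terminal stock prices: S_uu = 147.6, S_ud = 90, S_dd = 54.86
Terminal payoffs (K − S): max(-37.64, 0) = 0, max(20, 0) = 20, max(55.14, 0) = 55.14
Node u (S = 115.3): V_u = e^(−0.025)·[0.4891·0.0000 + 0.5109·20.0000] = 9.9663
Node d (S = 70.27): V_d = e^(−0.025)·[0.4891·20.0000 + 0.5109·55.1372] = 37.0157
Node 0 (S = 90): V_0 = e^(−0.025)·[0.4891·9.9663 + 0.5109·37.0157] = 23.1994

€23.20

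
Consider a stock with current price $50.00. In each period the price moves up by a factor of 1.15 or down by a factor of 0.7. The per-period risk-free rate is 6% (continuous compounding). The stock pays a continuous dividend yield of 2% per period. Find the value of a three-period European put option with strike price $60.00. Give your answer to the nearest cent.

$8.85

Per-period risk-free factor R = e^0.06 = 1.0618; dividend-adjusted growth = e^(0.06−0.02) = 1.0408.
Risk-neutral probability p = (1.0408 − 0.7)/(1.15 − 0.7) = 0.3408/0.4500 = 0.7574
Terminal stock prices: S_uuu = 76.04, S_uud = 46.29, S_udd = 28.17, S_ddd = 17.15
Terminal payoffs (K − S): max(-16.04, 0) = 0, max(13.71, 0) = 13.71, max(31.83, 0) = 31.83, max(42.85, 0) = 42.85
Node uu (S = 66.12): V_uu = e^(−0.06)·[0.7574·0.0000 + 0.2426·13.7125] = 3.1335
Node ud (S = 40.25): V_ud = e^(−0.06)·[0.7574·13.7125 + 0.2426·31.8250] = 17.0529
Node dd (S = 24.5): V_dd = e^(−0.06)·[0.7574·31.8250 + 0.2426·42.8500] = 32.4910
Node u (S = 57.5): V_u = e^(−0.06)·[0.7574·3.1335 + 0.2426·17.0529] = 6.1318
Node d (S = 35): V_d = e^(−0.06)·[0.7574·17.0529 + 0.2426·32.4910] = 19.5876
Node 0 (S = 50): V_0 = e^(−0.06)·[0.7574·6.1318 + 0.2426·19.5876] = 8.8495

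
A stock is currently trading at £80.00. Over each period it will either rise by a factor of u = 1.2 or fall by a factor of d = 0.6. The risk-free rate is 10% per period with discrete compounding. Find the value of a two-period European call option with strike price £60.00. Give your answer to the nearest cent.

£31.68

Risk-neutral probability p = (1 + 0.1 − 0.6)/(1.2 − 0.6) = 0.5000/0.6000 = 0.8333
Terminal stock prices: S_uu = 115.2, S_ud = 57.6, S_dd = 28.8
Terminal payoffs (S − K): max(55.2, 0) = 55.2, max(-2.4, 0) = 0, max(-31.2, 0) = 0
Node u (S = 96): V_u = 1/1.1·[0.8333·55.2000 + 0.1667·0.0000] = 41.8182
Node d (S = 48): V_d = 1/1.1·[0.8333·0.0000 + 0.1667·0.0000] = 0.0000
Node 0 (S = 80): V_0 = 1/1.1·[0.8333·41.8182 + 0.1667·0.0000] = 31.6804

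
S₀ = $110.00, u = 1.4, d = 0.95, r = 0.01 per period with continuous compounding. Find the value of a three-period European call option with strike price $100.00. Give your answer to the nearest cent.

$16.55

Risk-neutral probability p = (e^0.01 − 0.95)/(1.4 − 0.95) = 0.0601/0.4500 = 0.1334
Terminal stock prices: S_uuu = 301.8, S_uud = 204.8, S_udd = 139, S_ddd = 94.31
Terminal payoffs (S − K): max(201.8, 0) = 201.8, max(104.8, 0) = 104.8, max(38.98, 0) = 38.98, max(-5.689, 0) = 0
Node uu (S = 215.6): V_uu = e^(−0.01)·[0.1334·201.8400 + 0.8666·104.8200] = 116.5950
Node ud (S = 146.3): V_ud = e^(−0.01)·[0.1334·104.8200 + 0.8666·38.9850] = 47.2950
Node dd (S = 99.27): V_dd = e^(−0.01)·[0.1334·38.9850 + 0.8666·0.0000] = 5.1506
Node u (S = 154): V_u = e^(−0.01)·[0.1334·116.5950 + 0.8666·47.2950] = 55.9801
Node d (S = 104.5): V_d = e^(−0.01)·[0.1334·47.2950 + 0.8666·5.1506] = 10.6673
Node 0 (S = 110): V_0 = e^(−0.01)·[0.1334·55.9801 + 0.8666·10.6673] = 16.5478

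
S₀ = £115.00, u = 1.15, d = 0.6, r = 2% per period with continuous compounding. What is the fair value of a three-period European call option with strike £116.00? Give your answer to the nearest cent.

Risk-neutral probability p = (e^0.02 − 0.6)/(1.15 − 0.6) = 0.4202/0.5500 = 0.7640
Terminal stock prices: S_uuu = 174.9, S_uud = 91.25, S_udd = 47.61, S_ddd = 24.84
Terminal payoffs (S − K): max(58.9, 0) = 58.9, max(-24.75, 0) = 0, max(-68.39, 0) = 0, max(-91.16, 0) = 0
Node uu (S = 152.1): V_uu = e^(−0.02)·[0.7640·58.9006 + 0.2360·0.0000] = 44.1092
Node ud (S = 79.35): V_ud = e^(−0.02)·[0.7640·0.0000 + 0.2360·0.0000] = 0.0000
Node dd (S = 41.4): V_dd = e^(−0.02)·[0.7640·0.0000 + 0.2360·0.0000] = 0.0000
Node u (S = 132.2): V_u = e^(−0.02)·[0.7640·44.1092 + 0.2360·0.0000] = 33.0322
Node d (S = 69): V_d = e^(−0.02)·[0.7640·0.0000 + 0.2360·0.0000] = 0.0000
Node 0 (S = 115): V_0 = e^(−0.02)·[0.7640·33.0322 + 0.2360·0.0000] = 24.7370

£24.74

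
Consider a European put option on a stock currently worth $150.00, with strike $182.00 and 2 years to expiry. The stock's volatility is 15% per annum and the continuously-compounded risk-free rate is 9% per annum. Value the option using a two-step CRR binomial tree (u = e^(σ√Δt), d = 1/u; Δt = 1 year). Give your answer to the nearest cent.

$12.30

CRR parameters: u = e^(σ√Δt) = e^(0.15·√1) = 1.1618, d = 1/u = 0.8607
Per-period rate: rΔt = 0.09·1 = 0.09, so R = e^0.09 = 1.0942
Risk-neutral probability p = (e^0.09 − 0.8607)/(1.1618 − 0.8607) = 0.2335/0.3011 = 0.7753
Terminal stock prices: S_uu = 202.5, S_ud = 150, S_dd = 111.1
Terminal payoffs (K − S): max(-20.48, 0) = 0, max(32, 0) = 32, max(70.88, 0) = 70.88
Node u (S = 174.3): V_u = e^(−0.09)·[0.7753·0.0000 + 0.2247·32.0000] = 6.5712
Node d (S = 129.1): V_d = e^(−0.09)·[0.7753·32.0000 + 0.2247·70.8773] = 37.2293
Node 0 (S = 150): V_0 = e^(−0.09)·[0.7753·6.5712 + 0.2247·37.2293] = 12.3013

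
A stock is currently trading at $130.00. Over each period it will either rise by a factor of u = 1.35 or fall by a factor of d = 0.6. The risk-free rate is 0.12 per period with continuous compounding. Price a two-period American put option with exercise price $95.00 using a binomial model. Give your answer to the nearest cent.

Risk-neutral probability p = (e^0.12 − 0.6)/(1.35 − 0.6) = 0.5275/0.7500 = 0.7033
Terminal stock prices: S_uu = 236.9, S_ud = 105.3, S_dd = 46.8
Terminal payoffs (K − S): max(-141.9, 0) = 0, max(-10.3, 0) = 0, max(48.2, 0) = 48.2
Node u (S = 175.5): continuation = e^(−0.12)·[0.7033·0.0000 + 0.2967·0.0000] = 0.0000; exercise value = 0.0000 ≤ continuation, so V_u = 0.0000
Node d (S = 78): continuation = e^(−0.12)·[0.7033·0.0000 + 0.2967·48.2000] = 12.6826; exercise value = 17.0000 > continuation, so V_d = 17.0000 (exercise)
Node 0 (S = 130): continuation = e^(−0.12)·[0.7033·0.0000 + 0.2967·17.0000] = 4.4731; exercise value = 0.0000 ≤ continuation, so V_0 = 4.4731

$4.47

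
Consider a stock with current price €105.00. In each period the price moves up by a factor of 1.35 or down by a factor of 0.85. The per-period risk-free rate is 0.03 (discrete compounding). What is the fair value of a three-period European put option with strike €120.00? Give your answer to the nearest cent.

Risk-neutral probability p = (1 + 0.03 − 0.85)/(1.35 − 0.85) = 0.1800/0.5000 = 0.3600
Terminal stock prices: S_uuu = 258.3, S_uud = 162.7, S_udd = 102.4, S_ddd = 64.48
Terminal payoffs (K − S): max(-138.3, 0) = 0, max(-42.66, 0) = 0, max(17.59, 0) = 17.59, max(55.52, 0) = 55.52
Node uu (S = 191.4): V_uu = 1/1.03·[0.3600·0.0000 + 0.6400·0.0000] = 0.0000
Node ud (S = 120.5): V_ud = 1/1.03·[0.3600·0.0000 + 0.6400·17.5856] = 10.9270
Node dd (S = 75.86): V_dd = 1/1.03·[0.3600·17.5856 + 0.6400·55.5169] = 40.6424
Node u (S = 141.8): V_u = 1/1.03·[0.3600·0.0000 + 0.6400·10.9270] = 6.7896
Node d (S = 89.25): V_d = 1/1.03·[0.3600·10.9270 + 0.6400·40.6424] = 29.0726
Node 0 (S = 105): V_0 = 1/1.03·[0.3600·6.7896 + 0.6400·29.0726] = 20.4376

€20.44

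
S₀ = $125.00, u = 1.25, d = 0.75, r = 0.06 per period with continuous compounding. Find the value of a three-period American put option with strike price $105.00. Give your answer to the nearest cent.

Risk-neutral probability p = (e^0.06 − 0.75)/(1.25 − 0.75) = 0.3118/0.5000 = 0.6237
Terminal stock prices: S_uuu = 244.1, S_uud = 146.5, S_udd = 87.89, S_ddd = 52.73
Terminal payoffs (K − S): max(-139.1, 0) = 0, max(-41.48, 0) = 0, max(17.11, 0) = 17.11, max(52.27, 0) = 52.27
Node uu (S = 195.3): continuation = e^(−0.06)·[0.6237·0.0000 + 0.3763·0.0000] = 0.0000; exercise value = 0.0000 ≤ continuation, so V_uu = 0.0000
Node ud (S = 117.2): continuation = e^(−0.06)·[0.6237·0.0000 + 0.3763·17.1094] = 6.0638; exercise value = 0.0000 ≤ continuation, so V_ud = 6.0638
Node dd (S = 70.31): continuation = e^(−0.06)·[0.6237·17.1094 + 0.3763·52.2656] = 28.5728; exercise value = 34.6875 > continuation, so V_dd = 34.6875 (exercise)
Node u (S = 156.2): continuation = e^(−0.06)·[0.6237·0.0000 + 0.3763·6.0638] = 2.1491; exercise value = 0.0000 ≤ continuation, so V_u = 2.1491
Node d (S = 93.75): continuation = e^(−0.06)·[0.6237·6.0638 + 0.3763·34.6875] = 15.8552; exercise value = 11.2500 ≤ continuation, so V_d = 15.8552
Node 0 (S = 125): continuation = e^(−0.06)·[0.6237·2.1491 + 0.3763·15.8552] = 6.8815; exercise value = 0.0000 ≤ continuation, so V_0 = 6.8815

$6.88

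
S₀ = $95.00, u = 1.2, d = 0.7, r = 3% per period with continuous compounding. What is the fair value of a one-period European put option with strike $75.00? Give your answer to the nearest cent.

Risk-neutral probability p = (e^0.03 − 0.7)/(1.2 − 0.7) = 0.3305/0.5000 = 0.6609
Terminal stock prices: S_u = 114, S_d = 66.5
Terminal payoffs (K − S): max(-39, 0) = 0, max(8.5, 0) = 8.5
Node 0 (S = 95): V_0 = e^(−0.03)·[0.6609·0.0000 + 0.3391·8.5000] = 2.7971

$2.80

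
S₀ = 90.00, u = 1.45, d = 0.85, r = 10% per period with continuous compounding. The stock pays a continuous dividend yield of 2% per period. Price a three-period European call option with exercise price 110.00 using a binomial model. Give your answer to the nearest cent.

Per-period risk-free factor R = e^0.1 = 1.1052; dividend-adjusted growth = e^(0.1−0.02) = 1.0833.
Risk-neutral probability p = (1.0833 − 0.85)/(1.45 − 0.85) = 0.2333/0.6000 = 0.3888
Terminal stock prices: S_uuu = 274.4, S_uud = 160.8, S_udd = 94.29, S_ddd = 55.27
Terminal payoffs (S − K): max(164.4, 0) = 164.4, max(50.84, 0) = 50.84, max(-15.71, 0) = 0, max(-54.73, 0) = 0
Node uu (S = 189.2): V_uu = e^(−0.1)·[0.3888·164.3762 + 0.6112·50.8413] = 85.9460
Node ud (S = 110.9): V_ud = e^(−0.1)·[0.3888·50.8413 + 0.6112·0.0000] = 17.8865
Node dd (S = 65.02): V_dd = e^(−0.1)·[0.3888·0.0000 + 0.6112·0.0000] = 0.0000
Node u (S = 130.5): V_u = e^(−0.1)·[0.3888·85.9460 + 0.6112·17.8865] = 40.1285
Node d (S = 76.5): V_d = e^(−0.1)·[0.3888·17.8865 + 0.6112·0.0000] = 6.2927
Node 0 (S = 90): V_0 = e^(−0.1)·[0.3888·40.1285 + 0.6112·6.2927] = 17.5977

17.60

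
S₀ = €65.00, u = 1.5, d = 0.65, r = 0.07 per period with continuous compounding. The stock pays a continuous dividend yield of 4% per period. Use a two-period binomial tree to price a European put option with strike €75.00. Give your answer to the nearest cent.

Per-period risk-free factor R = e^0.07 = 1.0725; dividend-adjusted growth = e^(0.07−0.04) = 1.0305.
Risk-neutral probability p = (1.0305 − 0.65)/(1.5 − 0.65) = 0.3805/0.8500 = 0.4476
Terminal stock prices: S_uu = 146.2, S_ud = 63.38, S_dd = 27.46
Terminal payoffs (K − S): max(-71.25, 0) = 0, max(11.62, 0) = 11.62, max(47.54, 0) = 47.54
Node u (S = 97.5): V_u = e^(−0.07)·[0.4476·0.0000 + 0.5524·11.6250] = 5.9876
Node d (S = 42.25): V_d = e^(−0.07)·[0.4476·11.6250 + 0.5524·47.5375] = 29.3362
Node 0 (S = 65): V_0 = e^(−0.07)·[0.4476·5.9876 + 0.5524·29.3362] = 17.6087

€17.61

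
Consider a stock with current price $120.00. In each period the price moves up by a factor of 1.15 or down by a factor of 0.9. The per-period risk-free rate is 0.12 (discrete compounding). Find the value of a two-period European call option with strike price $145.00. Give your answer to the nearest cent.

$8.46

Risk-neutral probability p = (1 + 0.12 − 0.9)/(1.15 − 0.9) = 0.2200/0.2500 = 0.8800
Terminal stock prices: S_uu = 158.7, S_ud = 124.2, S_dd = 97.2
Terminal payoffs (S − K): max(13.7, 0) = 13.7, max(-20.8, 0) = 0, max(-47.8, 0) = 0
Node u (S = 138): V_u = 1/1.12·[0.8800·13.7000 + 0.1200·0.0000] = 10.7643
Node d (S = 108): V_d = 1/1.12·[0.8800·0.0000 + 0.1200·0.0000] = 0.0000
Node 0 (S = 120): V_0 = 1/1.12·[0.8800·10.7643 + 0.1200·0.0000] = 8.4577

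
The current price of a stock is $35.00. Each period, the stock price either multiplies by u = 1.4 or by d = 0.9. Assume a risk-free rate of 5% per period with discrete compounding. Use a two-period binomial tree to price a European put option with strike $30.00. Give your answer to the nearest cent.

$0.73

Risk-neutral probability p = (1 + 0.05 − 0.9)/(1.4 − 0.9) = 0.1500/0.5000 = 0.3000
Terminal stock prices: S_uu = 68.6, S_ud = 44.1, S_dd = 28.35
Terminal payoffs (K − S): max(-38.6, 0) = 0, max(-14.1, 0) = 0, max(1.65, 0) = 1.65
Node u (S = 49): V_u = 1/1.05·[0.3000·0.0000 + 0.7000·0.0000] = 0.0000
Node d (S = 31.5): V_d = 1/1.05·[0.3000·0.0000 + 0.7000·1.6500] = 1.1000
Node 0 (S = 35): V_0 = 1/1.05·[0.3000·0.0000 + 0.7000·1.1000] = 0.7333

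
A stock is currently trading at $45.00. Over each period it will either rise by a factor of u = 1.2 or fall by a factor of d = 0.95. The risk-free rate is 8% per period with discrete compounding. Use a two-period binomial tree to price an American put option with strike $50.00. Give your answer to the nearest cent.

$5.00

Risk-neutral probability p = (1 + 0.08 − 0.95)/(1.2 − 0.95) = 0.1300/0.2500 = 0.5200
Terminal stock prices: S_uu = 64.8, S_ud = 51.3, S_dd = 40.61
Terminal payoffs (K − S): max(-14.8, 0) = 0, max(-1.3, 0) = 0, max(9.388, 0) = 9.388
Node u (S = 54): continuation = 1/1.08·[0.5200·0.0000 + 0.4800·0.0000] = 0.0000; exercise value = 0.0000 ≤ continuation, so V_u = 0.0000
Node d (S = 42.75): continuation = 1/1.08·[0.5200·0.0000 + 0.4800·9.3875] = 4.1722; exercise value = 7.2500 > continuation, so V_d = 7.2500 (exercise)
Node 0 (S = 45): continuation = 1/1.08·[0.5200·0.0000 + 0.4800·7.2500] = 3.2222; exercise value = 5.0000 > continuation, so V_0 = 5.0000 (exercise)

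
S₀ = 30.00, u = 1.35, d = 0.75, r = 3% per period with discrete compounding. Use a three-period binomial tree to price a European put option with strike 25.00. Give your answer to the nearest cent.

Risk-neutral probability p = (1 + 0.03 − 0.75)/(1.35 − 0.75) = 0.2800/0.6000 = 0.4667
Terminal stock prices: S_uuu = 73.81, S_uud = 41.01, S_udd = 22.78, S_ddd = 12.66
Terminal payoffs (K − S): max(-48.81, 0) = 0, max(-16.01, 0) = 0, max(2.219, 0) = 2.219, max(12.34, 0) = 12.34
Node uu (S = 54.68): V_uu = 1/1.03·[0.4667·0.0000 + 0.5333·0.0000] = 0.0000
Node ud (S = 30.38): V_ud = 1/1.03·[0.4667·0.0000 + 0.5333·2.2188] = 1.1489
Node dd (S = 16.88): V_dd = 1/1.03·[0.4667·2.2188 + 0.5333·12.3438] = 7.3968
Node u (S = 40.5): V_u = 1/1.03·[0.4667·0.0000 + 0.5333·1.1489] = 0.5949
Node d (S = 22.5): V_d = 1/1.03·[0.4667·1.1489 + 0.5333·7.3968] = 4.3506
Node 0 (S = 30): V_0 = 1/1.03·[0.4667·0.5949 + 0.5333·4.3506] = 2.5223

2.52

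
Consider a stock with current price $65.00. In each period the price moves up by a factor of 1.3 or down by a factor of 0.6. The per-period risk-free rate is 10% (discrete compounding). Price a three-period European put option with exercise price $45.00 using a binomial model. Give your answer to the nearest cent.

$2.46

Risk-neutral probability p = (1 + 0.1 − 0.6)/(1.3 − 0.6) = 0.5000/0.7000 = 0.7143
Terminal stock prices: S_uuu = 142.8, S_uud = 65.91, S_udd = 30.42, S_ddd = 14.04
Terminal payoffs (K − S): max(-97.81, 0) = 0, max(-20.91, 0) = 0, max(14.58, 0) = 14.58, max(30.96, 0) = 30.96
Node uu (S = 109.9): V_uu = 1/1.1·[0.7143·0.0000 + 0.2857·0.0000] = 0.0000
Node ud (S = 50.7): V_ud = 1/1.1·[0.7143·0.0000 + 0.2857·14.5800] = 3.7870
Node dd (S = 23.4): V_dd = 1/1.1·[0.7143·14.5800 + 0.2857·30.9600] = 17.5091
Node u (S = 84.5): V_u = 1/1.1·[0.7143·0.0000 + 0.2857·3.7870] = 0.9836
Node d (S = 39): V_d = 1/1.1·[0.7143·3.7870 + 0.2857·17.5091] = 7.0069
Node 0 (S = 65): V_0 = 1/1.1·[0.7143·0.9836 + 0.2857·7.0069] = 2.4587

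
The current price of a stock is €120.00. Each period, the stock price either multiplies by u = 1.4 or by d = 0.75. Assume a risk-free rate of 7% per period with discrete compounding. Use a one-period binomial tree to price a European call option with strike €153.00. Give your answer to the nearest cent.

Risk-neutral probability p = (1 + 0.07 − 0.75)/(1.4 − 0.75) = 0.3200/0.6500 = 0.4923
Terminal stock prices: S_u = 168, S_d = 90
Terminal payoffs (S − K): max(15, 0) = 15, max(-63, 0) = 0
Node 0 (S = 120): V_0 = 1/1.07·[0.4923·15.0000 + 0.5077·0.0000] = 6.9015

€6.90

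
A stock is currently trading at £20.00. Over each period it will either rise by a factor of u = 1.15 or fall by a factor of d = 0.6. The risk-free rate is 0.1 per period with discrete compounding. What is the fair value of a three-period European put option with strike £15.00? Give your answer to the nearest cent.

£0.12

Risk-neutral probability p = (1 + 0.1 − 0.6)/(1.15 − 0.6) = 0.5000/0.5500 = 0.9091
Terminal stock prices: S_uuu = 30.42, S_uud = 15.87, S_udd = 8.28, S_ddd = 4.32
Terminal payoffs (K − S): max(-15.42, 0) = 0, max(-0.87, 0) = 0, max(6.72, 0) = 6.72, max(10.68, 0) = 10.68
Node uu (S = 26.45): V_uu = 1/1.1·[0.9091·0.0000 + 0.0909·0.0000] = 0.0000
Node ud (S = 13.8): V_ud = 1/1.1·[0.9091·0.0000 + 0.0909·6.7200] = 0.5554
Node dd (S = 7.2): V_dd = 1/1.1·[0.9091·6.7200 + 0.0909·10.6800] = 6.4364
Node u (S = 23): V_u = 1/1.1·[0.9091·0.0000 + 0.0909·0.5554] = 0.0459
Node d (S = 12): V_d = 1/1.1·[0.9091·0.5554 + 0.0909·6.4364] = 0.9909
Node 0 (S = 20): V_0 = 1/1.1·[0.9091·0.0459 + 0.0909·0.9909] = 0.1198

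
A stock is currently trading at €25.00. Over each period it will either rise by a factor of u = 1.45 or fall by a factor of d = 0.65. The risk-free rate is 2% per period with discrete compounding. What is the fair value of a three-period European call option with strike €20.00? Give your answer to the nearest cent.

Risk-neutral probability p = (1 + 0.02 − 0.65)/(1.45 − 0.65) = 0.3700/0.8000 = 0.4625
Terminal stock prices: S_uuu = 76.22, S_uud = 34.17, S_udd = 15.32, S_ddd = 6.866
Terminal payoffs (S − K): max(56.22, 0) = 56.22, max(14.17, 0) = 14.17, max(-4.684, 0) = 0, max(-13.13, 0) = 0
Node uu (S = 52.56): V_uu = 1/1.02·[0.4625·56.2156 + 0.5375·14.1656] = 32.9547
Node ud (S = 23.56): V_ud = 1/1.02·[0.4625·14.1656 + 0.5375·0.0000] = 6.4231
Node dd (S = 10.56): V_dd = 1/1.02·[0.4625·0.0000 + 0.5375·0.0000] = 0.0000
Node u (S = 36.25): V_u = 1/1.02·[0.4625·32.9547 + 0.5375·6.4231] = 18.3274
Node d (S = 16.25): V_d = 1/1.02·[0.4625·6.4231 + 0.5375·0.0000] = 2.9125
Node 0 (S = 25): V_0 = 1/1.02·[0.4625·18.3274 + 0.5375·2.9125] = 9.8450

€9.84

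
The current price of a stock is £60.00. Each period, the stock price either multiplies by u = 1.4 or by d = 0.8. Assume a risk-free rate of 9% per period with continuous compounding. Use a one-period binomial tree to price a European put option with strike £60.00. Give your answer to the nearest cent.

£5.59

Risk-neutral probability p = (e^0.09 − 0.8)/(1.4 − 0.8) = 0.2942/0.6000 = 0.4903
Terminal stock prices: S_u = 84, S_d = 48
Terminal payoffs (K − S): max(-24, 0) = 0, max(12, 0) = 12
Node 0 (S = 60): V_0 = e^(−0.09)·[0.4903·0.0000 + 0.5097·12.0000] = 5.5901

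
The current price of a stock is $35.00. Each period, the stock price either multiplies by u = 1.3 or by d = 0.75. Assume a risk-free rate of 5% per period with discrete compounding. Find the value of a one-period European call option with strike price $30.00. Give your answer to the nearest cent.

Risk-neutral probability p = (1 + 0.05 − 0.75)/(1.3 − 0.75) = 0.3000/0.5500 = 0.5455
Terminal stock prices: S_u = 45.5, S_d = 26.25
Terminal payoffs (S − K): max(15.5, 0) = 15.5, max(-3.75, 0) = 0
Node 0 (S = 35): V_0 = 1/1.05·[0.5455·15.5000 + 0.4545·0.0000] = 8.0519

$8.05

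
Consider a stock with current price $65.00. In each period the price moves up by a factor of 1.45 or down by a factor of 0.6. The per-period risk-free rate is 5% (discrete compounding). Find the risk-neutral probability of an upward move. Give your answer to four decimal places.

p = 0.5294

Risk-neutral probability p = (1 + 0.05 − 0.6)/(1.45 − 0.6) = 0.4500/0.8500 = 0.5294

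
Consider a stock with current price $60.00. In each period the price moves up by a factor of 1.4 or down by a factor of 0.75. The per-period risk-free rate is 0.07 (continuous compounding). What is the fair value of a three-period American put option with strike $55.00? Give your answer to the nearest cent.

$6.27

Risk-neutral probability p = (e^0.07 − 0.75)/(1.4 − 0.75) = 0.3225/0.6500 = 0.4962
Terminal stock prices: S_uuu = 164.6, S_uud = 88.2, S_udd = 47.25, S_ddd = 25.31
Terminal payoffs (K − S): max(-109.6, 0) = 0, max(-33.2, 0) = 0, max(7.75, 0) = 7.75, max(29.69, 0) = 29.69
Node uu (S = 117.6): continuation = e^(−0.07)·[0.4962·0.0000 + 0.5038·0.0000] = 0.0000; exercise value = 0.0000 ≤ continuation, so V_uu = 0.0000
Node ud (S = 63): continuation = e^(−0.07)·[0.4962·0.0000 + 0.5038·7.7500] = 3.6407; exercise value = 0.0000 ≤ continuation, so V_ud = 3.6407
Node dd (S = 33.75): continuation = e^(−0.07)·[0.4962·7.7500 + 0.5038·29.6875] = 17.5317; exercise value = 21.2500 > continuation, so V_dd = 21.2500 (exercise)
Node u (S = 84): continuation = e^(−0.07)·[0.4962·0.0000 + 0.5038·3.6407] = 1.7103; exercise value = 0.0000 ≤ continuation, so V_u = 1.7103
Node d (S = 45): continuation = e^(−0.07)·[0.4962·3.6407 + 0.5038·21.2500] = 11.6669; exercise value = 10.0000 ≤ continuation, so V_d = 11.6669
Node 0 (S = 60): continuation = e^(−0.07)·[0.4962·1.7103 + 0.5038·11.6669] = 6.2720; exercise value = 0.0000 ≤ continuation, so V_0 = 6.2720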